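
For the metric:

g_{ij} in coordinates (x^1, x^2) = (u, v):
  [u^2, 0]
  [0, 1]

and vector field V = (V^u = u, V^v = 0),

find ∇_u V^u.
Non-zero Christoffel symbols:
Γ^u_{u u} = 1/u
∇_u V^u = ∂_u V^u + Γ^u_{u j} V^j
  = (1) + (1/u)(u) + (0)(0)
  = 2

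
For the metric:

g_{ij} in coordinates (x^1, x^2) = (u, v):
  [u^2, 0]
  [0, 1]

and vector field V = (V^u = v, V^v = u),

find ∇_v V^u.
Non-zero Christoffel symbols:
Γ^u_{u u} = 1/u
∇_v V^u = ∂_v V^u + Γ^u_{v j} V^j
  = (1) + (0)(v) + (0)(u)
  = 1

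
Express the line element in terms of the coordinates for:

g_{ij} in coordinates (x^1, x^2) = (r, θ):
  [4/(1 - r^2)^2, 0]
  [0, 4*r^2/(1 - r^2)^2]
ds^2 = g_{ij} dx^i dx^j; only the non-zero components contribute.
ds^2 = (4/(1 - r^2)^2) dr^2 + (4*r^2/(1 - r^2)^2) dθ^2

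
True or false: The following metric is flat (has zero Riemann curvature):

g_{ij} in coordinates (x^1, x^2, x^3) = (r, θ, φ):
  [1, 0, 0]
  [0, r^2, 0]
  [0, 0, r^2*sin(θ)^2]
Non-zero Christoffel symbols:
Γ^r_{θ θ} = -r
Γ^r_{φ φ} = -r*sin(θ)^2
Γ^θ_{r θ} = 1/r
Γ^θ_{φ φ} = -sin(2*θ)/2
Γ^φ_{r φ} = 1/r
Γ^φ_{θ φ} = 1/tan(θ)
Ricci tensor: R_{rr} = 0, R_{rθ} = 0, R_{rφ} = 0, R_{θθ} = 0, R_{θφ} = 0, R_{φφ} = 0
All R_{ij} vanish; in 3 dimensions the Riemann tensor is fully determined by the Ricci tensor, so R^i_{jkl} = 0: the metric is flat (curvilinear coordinates on flat space).
True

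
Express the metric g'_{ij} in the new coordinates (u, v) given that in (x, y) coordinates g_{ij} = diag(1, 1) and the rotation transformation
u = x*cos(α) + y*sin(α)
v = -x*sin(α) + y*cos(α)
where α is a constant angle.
Invert the transformation: x = u*cos(α) - v*sin(α), y = u*sin(α) + v*cos(α)
g'_{ij} = (∂x^k/∂x'^i)(∂x^l/∂x'^j) g_{kl}; with g_{kl} = δ_{kl} this is Σ_k (∂x^k/∂x'^i)(∂x^k/∂x'^j).
Jacobian: ∂x/∂u = cos(α), ∂x/∂v = -sin(α), ∂y/∂u = sin(α), ∂y/∂v = cos(α)
g'_{uu} = (cos(α))(cos(α)) + (sin(α))(sin(α)) = 1
g'_{uv} = (cos(α))(-sin(α)) + (sin(α))(cos(α)) = 0
g'_{vv} = (-sin(α))(-sin(α)) + (cos(α))(cos(α)) = 1
g'_{ij} = diag(1, 1)
The Euclidean metric is invariant under rotations.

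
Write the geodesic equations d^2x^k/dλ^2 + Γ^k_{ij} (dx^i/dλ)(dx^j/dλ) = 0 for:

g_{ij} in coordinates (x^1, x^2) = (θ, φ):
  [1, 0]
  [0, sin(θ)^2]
Geodesic equation: d^2x^k/dλ^2 + Γ^k_{ij} (dx^i/dλ)(dx^j/dλ) = 0.
Non-zero Christoffel symbols:
Γ^θ_{φ φ} = -sin(2*θ)/2
Γ^φ_{θ φ} = 1/tan(θ)
Substituting (the symmetric pair Γ^k_{ij}, Γ^k_{ji} combines into a factor 2):
d^2θ/dλ^2 - (sin(2*θ)/2) (dφ/dλ)^2 = 0
d^2φ/dλ^2 + (2/tan(θ)) (dθ/dλ)(dφ/dλ) = 0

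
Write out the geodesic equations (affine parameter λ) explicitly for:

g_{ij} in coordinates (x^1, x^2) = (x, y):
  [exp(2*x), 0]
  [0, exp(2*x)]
Geodesic equation: d^2x^k/dλ^2 + Γ^k_{ij} (dx^i/dλ)(dx^j/dλ) = 0.
Non-zero Christoffel symbols:
Γ^x_{x x} = 1
Γ^x_{y y} = -1
Γ^y_{x y} = 1
Substituting (the symmetric pair Γ^k_{ij}, Γ^k_{ji} combines into a factor 2):
d^2x/dλ^2 + (dx/dλ)^2 - (dy/dλ)^2 = 0
d^2y/dλ^2 + 2 (dx/dλ)(dy/dλ) = 0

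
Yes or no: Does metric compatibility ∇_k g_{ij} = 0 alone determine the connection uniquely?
One also needs vanishing torsion; metric compatibility plus torsion-freeness singles out the Levi-Civita connection.
No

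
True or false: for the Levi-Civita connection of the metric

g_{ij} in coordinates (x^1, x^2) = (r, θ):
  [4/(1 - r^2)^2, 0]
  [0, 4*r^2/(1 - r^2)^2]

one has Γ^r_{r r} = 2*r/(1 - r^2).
Γ^r_{r r} = (1/2) g^{rr} (∂_r g_{rr} + ∂_r g_{rr} - ∂_r g_{rr}) = (1/2)((1 - r^2)^2/4)((16*r/(1 - r^2)^3) + (16*r/(1 - r^2)^3) - (16*r/(1 - r^2)^3)) = 2*r/(1 - r^2)
This equals the proposed value 2*r/(1 - r^2).
True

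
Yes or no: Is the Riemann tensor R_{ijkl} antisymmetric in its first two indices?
R_{ijkl} = -R_{jikl} (follows from metric compatibility).
Yes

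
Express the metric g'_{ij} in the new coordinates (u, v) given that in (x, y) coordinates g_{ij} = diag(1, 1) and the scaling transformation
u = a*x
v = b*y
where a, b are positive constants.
Invert the transformation: x = u/a, y = v/b
g'_{ij} = (∂x^k/∂x'^i)(∂x^l/∂x'^j) g_{kl}; with g_{kl} = δ_{kl} this is Σ_k (∂x^k/∂x'^i)(∂x^k/∂x'^j).
Jacobian: ∂x/∂u = 1/a, ∂x/∂v = 0, ∂y/∂u = 0, ∂y/∂v = 1/b
g'_{uu} = (1/a)(1/a) + (0)(0) = 1/a^2
g'_{uv} = (1/a)(0) + (0)(1/b) = 0
g'_{vv} = (0)(0) + (1/b)(1/b) = 1/b^2
g'_{ij} = diag(1/a^2, 1/b^2)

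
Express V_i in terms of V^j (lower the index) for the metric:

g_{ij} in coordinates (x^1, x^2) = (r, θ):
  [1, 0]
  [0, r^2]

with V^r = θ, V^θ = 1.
V_i = g_{ij} V^j:
V_r = (1)(θ) + (0)(1) = θ
V_θ = (0)(θ) + (r^2)(1) = r^2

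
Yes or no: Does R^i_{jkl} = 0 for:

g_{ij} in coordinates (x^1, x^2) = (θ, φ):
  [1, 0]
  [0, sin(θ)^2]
Non-zero Christoffel symbols:
Γ^θ_{φ φ} = -sin(2*θ)/2
Γ^φ_{θ φ} = 1/tan(θ)
Ricci tensor: R_{θθ} = 1, R_{θφ} = 0, R_{φφ} = sin(θ)^2
The Ricci tensor is non-zero, so the Riemann tensor is non-zero: not flat.
No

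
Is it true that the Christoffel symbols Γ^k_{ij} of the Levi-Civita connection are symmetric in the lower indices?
The Levi-Civita connection is torsion-free, which is exactly Γ^k_{ij} = Γ^k_{ji}.
Yes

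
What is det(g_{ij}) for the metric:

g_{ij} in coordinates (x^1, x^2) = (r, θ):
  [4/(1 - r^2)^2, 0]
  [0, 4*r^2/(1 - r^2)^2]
For a 2×2 metric: det(g) = g_{11}·g_{22} - g_{12}·g_{21}
= (4/(1 - r^2)^2)·(4*r^2/(1 - r^2)^2) - (0)·(0)
= 16*r^2/(1 - r^2)^4 - 0
det(g) = 16*r^2/(1 - r^2)^4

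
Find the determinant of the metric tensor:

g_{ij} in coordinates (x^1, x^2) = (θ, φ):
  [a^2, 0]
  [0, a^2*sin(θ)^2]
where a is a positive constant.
For a 2×2 metric: det(g) = g_{11}·g_{22} - g_{12}·g_{21}
= (a^2)·(a^2*sin(θ)^2) - (0)·(0)
= a^4*sin(θ)^2 - 0
det(g) = a^4*sin(θ)^2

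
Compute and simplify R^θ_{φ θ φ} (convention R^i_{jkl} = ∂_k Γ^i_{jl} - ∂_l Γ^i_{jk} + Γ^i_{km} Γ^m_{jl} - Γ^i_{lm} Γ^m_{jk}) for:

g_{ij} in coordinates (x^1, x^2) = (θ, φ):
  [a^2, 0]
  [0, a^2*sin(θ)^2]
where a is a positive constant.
Non-zero Christoffel symbols (Γ^k_{ij} = Γ^k_{ji}):
Γ^θ_{φ φ} = -sin(2*θ)/2
Γ^φ_{θ φ} = 1/tan(θ)
R^θ_{φ θ φ} = ∂_θ Γ^θ_{φ φ} - ∂_φ Γ^θ_{φ θ} + Γ^θ_{θ m} Γ^m_{φ φ} - Γ^θ_{φ m} Γ^m_{φ θ}
  = (-cos(2*θ)) - (0) + (0) - (-cos(θ)^2) = sin(θ)^2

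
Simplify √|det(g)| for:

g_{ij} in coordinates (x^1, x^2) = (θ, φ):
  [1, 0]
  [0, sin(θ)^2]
det(g) = sin(θ)^2
√|det(g)| = sin(θ) (taking 0 < θ < π so that |sin(θ)| = sin(θ))
Volume element: dV = sin(θ) dθ dφ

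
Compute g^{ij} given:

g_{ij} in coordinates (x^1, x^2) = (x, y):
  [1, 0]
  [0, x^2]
The metric is diagonal, so g^{ij} is diagonal with entries 1/g_{ii}: diag(1, 1/(x^2)).
g^{ij}:
  [1, 0]
  [0, 1/x^2]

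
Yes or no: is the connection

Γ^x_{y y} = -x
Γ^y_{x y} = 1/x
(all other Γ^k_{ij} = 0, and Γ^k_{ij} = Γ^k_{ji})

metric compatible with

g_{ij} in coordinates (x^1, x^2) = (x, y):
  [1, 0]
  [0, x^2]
Using ∇_k g_{ij} = ∂_k g_{ij} - Γ^m_{ki} g_{mj} - Γ^m_{kj} g_{im}:
e.g. ∇_x g_{yy} = (2*x) - (x) - (x) = 0
Every component ∇_k g_{ij} vanishes: the connection is metric compatible.
Yes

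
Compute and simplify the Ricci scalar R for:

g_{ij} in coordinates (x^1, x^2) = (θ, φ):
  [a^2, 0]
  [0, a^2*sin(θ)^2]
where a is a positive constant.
Non-zero Christoffel symbols (Γ^k_{ij} = Γ^k_{ji}):
Γ^θ_{φ φ} = -sin(2*θ)/2
Γ^φ_{θ φ} = 1/tan(θ)
Ricci tensor (R_{ij} = R^k_{ikj}): R_{θθ} = 1, R_{θφ} = 0, R_{φφ} = sin(θ)^2
Inverse metric: g^{θθ} = 1/a^2, g^{φφ} = 1/(a^2*sin(θ)^2)
R = g^{ij} R_{ij} = (1/a^2)(1) + (1/(a^2*sin(θ)^2))(sin(θ)^2) = 2/a^2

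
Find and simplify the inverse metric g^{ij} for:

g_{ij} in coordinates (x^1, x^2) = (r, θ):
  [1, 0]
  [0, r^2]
The metric is diagonal, so g^{ij} is diagonal with entries 1/g_{ii}: diag(1, 1/(r^2)).
g^{ij}:
  [1, 0]
  [0, 1/r^2]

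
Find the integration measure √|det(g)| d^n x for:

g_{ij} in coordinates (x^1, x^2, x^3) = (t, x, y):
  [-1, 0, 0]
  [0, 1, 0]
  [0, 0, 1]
det(g) = -1
√|det(g)| = 1
Volume element: dV = 1 dt dx dy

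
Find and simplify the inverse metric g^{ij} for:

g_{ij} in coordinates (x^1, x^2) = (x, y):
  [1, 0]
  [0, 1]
The metric is diagonal, so g^{ij} is diagonal with entries 1/g_{ii}: diag(1, 1).
g^{ij}:
  [1, 0]
  [0, 1]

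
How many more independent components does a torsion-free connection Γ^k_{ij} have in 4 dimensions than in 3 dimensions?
Independent components in n dimensions: n × n(n+1)/2 = n^2(n+1)/2.
4D: 4 × 10 = 40
3D: 3 × 6 = 18
Difference = 40 - 18 = 22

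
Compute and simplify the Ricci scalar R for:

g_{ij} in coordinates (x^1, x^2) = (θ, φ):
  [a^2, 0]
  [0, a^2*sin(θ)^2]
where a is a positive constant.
Non-zero Christoffel symbols (Γ^k_{ij} = Γ^k_{ji}):
Γ^θ_{φ φ} = -sin(2*θ)/2
Γ^φ_{θ φ} = 1/tan(θ)
Ricci tensor (R_{ij} = R^k_{ikj}): R_{θθ} = 1, R_{θφ} = 0, R_{φφ} = sin(θ)^2
Inverse metric: g^{θθ} = 1/a^2, g^{φφ} = 1/(a^2*sin(θ)^2)
R = g^{ij} R_{ij} = (1/a^2)(1) + (1/(a^2*sin(θ)^2))(sin(θ)^2) = 2/a^2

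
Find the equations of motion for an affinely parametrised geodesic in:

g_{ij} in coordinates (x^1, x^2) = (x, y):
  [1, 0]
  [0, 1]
Geodesic equation: d^2x^k/dλ^2 + Γ^k_{ij} (dx^i/dλ)(dx^j/dλ) = 0.
All Christoffel symbols vanish, so the geodesics are straight lines:
d^2x/dλ^2 = 0
d^2y/dλ^2 = 0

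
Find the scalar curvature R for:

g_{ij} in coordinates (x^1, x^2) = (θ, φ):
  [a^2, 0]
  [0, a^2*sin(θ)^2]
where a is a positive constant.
Non-zero Christoffel symbols (Γ^k_{ij} = Γ^k_{ji}):
Γ^θ_{φ φ} = -sin(2*θ)/2
Γ^φ_{θ φ} = 1/tan(θ)
Ricci tensor (R_{ij} = R^k_{ikj}): R_{θθ} = 1, R_{θφ} = 0, R_{φφ} = sin(θ)^2
Inverse metric: g^{θθ} = 1/a^2, g^{φφ} = 1/(a^2*sin(θ)^2)
R = g^{ij} R_{ij} = (1/a^2)(1) + (1/(a^2*sin(θ)^2))(sin(θ)^2) = 2/a^2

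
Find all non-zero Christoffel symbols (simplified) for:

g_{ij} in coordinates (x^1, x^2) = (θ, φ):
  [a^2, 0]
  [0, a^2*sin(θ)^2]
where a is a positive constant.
Using Γ^k_{ij} = (1/2) g^{km} (∂_i g_{mj} + ∂_j g_{mi} - ∂_m g_{ij}); the metric is diagonal, so only the m = k term contributes.
Non-zero symbols (using the symmetry Γ^k_{ij} = Γ^k_{ji}):
Γ^θ_{φ φ} = (1/2) g^{θθ} (∂_φ g_{θφ} + ∂_φ g_{θφ} - ∂_θ g_{φφ}) = (1/2)(1/a^2)((0) + (0) - (a^2*sin(2*θ))) = -sin(2*θ)/2
Γ^φ_{θ φ} = (1/2) g^{φφ} (∂_θ g_{φφ} + ∂_φ g_{φθ} - ∂_φ g_{θφ}) = (1/2)(1/(a^2*sin(θ)^2))((a^2*sin(2*θ)) + (0) - (0)) = 1/tan(θ)
All other Christoffel symbols are zero.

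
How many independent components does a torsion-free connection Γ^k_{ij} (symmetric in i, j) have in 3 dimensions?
Γ^k_{ij} has n choices for the upper index and n(n+1)/2 independent symmetric lower index pairs.
Total = 3 × 3×4/2 = 3 × 6 = 18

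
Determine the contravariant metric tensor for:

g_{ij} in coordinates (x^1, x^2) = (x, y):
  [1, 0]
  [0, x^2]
The metric is diagonal, so g^{ij} is diagonal with entries 1/g_{ii}: diag(1, 1/(x^2)).
g^{ij}:
  [1, 0]
  [0, 1/x^2]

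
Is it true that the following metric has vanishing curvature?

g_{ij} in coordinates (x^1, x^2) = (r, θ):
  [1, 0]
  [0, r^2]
Non-zero Christoffel symbols:
Γ^r_{θ θ} = -r
Γ^θ_{r θ} = 1/r
Ricci tensor: R_{rr} = 0, R_{rθ} = 0, R_{θθ} = 0
All R_{ij} vanish; in 2 dimensions the Riemann tensor is fully determined by the Ricci tensor, so R^i_{jkl} = 0: the metric is flat (curvilinear coordinates on flat space).
Yes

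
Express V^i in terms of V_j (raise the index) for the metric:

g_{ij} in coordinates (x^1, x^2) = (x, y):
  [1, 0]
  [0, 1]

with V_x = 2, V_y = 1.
Inverse metric (diagonal): g^{xx} = 1, g^{yy} = 1
V^i = g^{ij} V_j:
V^x = (1)(2) + (0)(1) = 2
V^y = (0)(2) + (1)(1) = 1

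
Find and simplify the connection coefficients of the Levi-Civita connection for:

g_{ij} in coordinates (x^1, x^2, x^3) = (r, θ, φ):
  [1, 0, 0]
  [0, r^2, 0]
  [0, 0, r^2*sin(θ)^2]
Using Γ^k_{ij} = (1/2) g^{km} (∂_i g_{mj} + ∂_j g_{mi} - ∂_m g_{ij}); the metric is diagonal, so only the m = k term contributes.
Non-zero symbols (using the symmetry Γ^k_{ij} = Γ^k_{ji}):
Γ^r_{θ θ} = (1/2) g^{rr} (∂_θ g_{rθ} + ∂_θ g_{rθ} - ∂_r g_{θθ}) = (1/2)(1)((0) + (0) - (2*r)) = -r
Γ^r_{φ φ} = (1/2) g^{rr} (∂_φ g_{rφ} + ∂_φ g_{rφ} - ∂_r g_{φφ}) = (1/2)(1)((0) + (0) - (2*r*sin(θ)^2)) = -r*sin(θ)^2
Γ^θ_{r θ} = (1/2) g^{θθ} (∂_r g_{θθ} + ∂_θ g_{θr} - ∂_θ g_{rθ}) = (1/2)(1/r^2)((2*r) + (0) - (0)) = 1/r
Γ^θ_{φ φ} = (1/2) g^{θθ} (∂_φ g_{θφ} + ∂_φ g_{θφ} - ∂_θ g_{φφ}) = (1/2)(1/r^2)((0) + (0) - (r^2*sin(2*θ))) = -sin(2*θ)/2
Γ^φ_{r φ} = (1/2) g^{φφ} (∂_r g_{φφ} + ∂_φ g_{φr} - ∂_φ g_{rφ}) = (1/2)(1/(r^2*sin(θ)^2))((2*r*sin(θ)^2) + (0) - (0)) = 1/r
Γ^φ_{θ φ} = (1/2) g^{φφ} (∂_θ g_{φφ} + ∂_φ g_{φθ} - ∂_φ g_{θφ}) = (1/2)(1/(r^2*sin(θ)^2))((r^2*sin(2*θ)) + (0) - (0)) = 1/tan(θ)
All other Christoffel symbols are zero.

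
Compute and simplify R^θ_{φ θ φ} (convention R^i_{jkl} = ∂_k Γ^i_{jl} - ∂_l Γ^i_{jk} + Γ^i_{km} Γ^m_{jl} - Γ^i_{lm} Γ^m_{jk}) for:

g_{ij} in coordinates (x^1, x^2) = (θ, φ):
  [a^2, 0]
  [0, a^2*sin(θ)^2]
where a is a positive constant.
Non-zero Christoffel symbols (Γ^k_{ij} = Γ^k_{ji}):
Γ^θ_{φ φ} = -sin(2*θ)/2
Γ^φ_{θ φ} = 1/tan(θ)
R^θ_{φ θ φ} = ∂_θ Γ^θ_{φ φ} - ∂_φ Γ^θ_{φ θ} + Γ^θ_{θ m} Γ^m_{φ φ} - Γ^θ_{φ m} Γ^m_{φ θ}
  = (-cos(2*θ)) - (0) + (0) - (-cos(θ)^2) = sin(θ)^2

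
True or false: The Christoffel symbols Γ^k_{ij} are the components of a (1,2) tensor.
Under a change of coordinates Γ picks up an inhomogeneous term ∂²x/∂x'∂x'; e.g. Γ = 0 in Cartesian coordinates but Γ^r_{θθ} = -r in polar coordinates on the same flat plane.
False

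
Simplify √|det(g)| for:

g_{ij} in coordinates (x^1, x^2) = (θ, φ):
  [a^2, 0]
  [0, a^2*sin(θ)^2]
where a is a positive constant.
det(g) = a^4*sin(θ)^2
√|det(g)| = a^2*sin(θ) (taking 0 < θ < π so that |sin(θ)| = sin(θ))
Volume element: dV = a^2*sin(θ) dθ dφ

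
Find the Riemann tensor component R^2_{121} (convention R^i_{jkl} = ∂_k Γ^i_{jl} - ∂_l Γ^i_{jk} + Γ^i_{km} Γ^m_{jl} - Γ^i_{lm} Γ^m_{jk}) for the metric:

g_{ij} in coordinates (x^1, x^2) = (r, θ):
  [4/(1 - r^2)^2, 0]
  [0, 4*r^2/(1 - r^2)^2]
Non-zero Christoffel symbols (Γ^k_{ij} = Γ^k_{ji}):
Γ^r_{r r} = 2*r/(1 - r^2)
Γ^r_{θ θ} = (r^3 + r)/(r^2 - 1)
Γ^θ_{r θ} = (-r^2 - 1)/(r^3 - r)
R^θ_{r θ r} = ∂_θ Γ^θ_{r r} - ∂_r Γ^θ_{r θ} + Γ^θ_{θ m} Γ^m_{r r} - Γ^θ_{r m} Γ^m_{r θ}
  = (0) - ((r^4 + 4*r^2 - 1)/(r^3 - r)^2) + (2*(r^2 + 1)/(r^2 - 1)^2) - ((r^2 + 1)^2/(r^3 - r)^2) = -4/(r^2 - 1)^2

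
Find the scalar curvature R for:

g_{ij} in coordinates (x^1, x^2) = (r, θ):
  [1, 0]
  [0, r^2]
Non-zero Christoffel symbols (Γ^k_{ij} = Γ^k_{ji}):
Γ^r_{θ θ} = -r
Γ^θ_{r θ} = 1/r
Ricci tensor (R_{ij} = R^k_{ikj}): R_{rr} = 0, R_{rθ} = 0, R_{θθ} = 0
Inverse metric: g^{rr} = 1, g^{θθ} = 1/r^2
R = g^{ij} R_{ij} = (1)(0) + (1/r^2)(0) = 0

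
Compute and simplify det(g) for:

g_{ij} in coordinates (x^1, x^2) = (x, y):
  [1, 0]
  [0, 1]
For a 2×2 metric: det(g) = g_{11}·g_{22} - g_{12}·g_{21}
= (1)·(1) - (0)·(0)
= 1 - 0
det(g) = 1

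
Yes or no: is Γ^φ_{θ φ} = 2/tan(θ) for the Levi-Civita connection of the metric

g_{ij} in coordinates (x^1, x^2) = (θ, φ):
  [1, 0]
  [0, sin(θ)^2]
Γ^φ_{θ φ} = (1/2) g^{φφ} (∂_θ g_{φφ} + ∂_φ g_{φθ} - ∂_φ g_{θφ}) = (1/2)(1/sin(θ)^2)((sin(2*θ)) + (0) - (0)) = 1/tan(θ)
This differs from the proposed value 2/tan(θ).
No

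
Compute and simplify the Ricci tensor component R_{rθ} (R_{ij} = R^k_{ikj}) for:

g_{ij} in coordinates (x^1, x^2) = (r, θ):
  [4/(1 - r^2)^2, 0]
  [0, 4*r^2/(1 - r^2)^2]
Non-zero Christoffel symbols (Γ^k_{ij} = Γ^k_{ji}):
Γ^r_{r r} = 2*r/(1 - r^2)
Γ^r_{θ θ} = (r^3 + r)/(r^2 - 1)
Γ^θ_{r θ} = (-r^2 - 1)/(r^3 - r)
R^r_{r r θ} = 0 (a repeated index in an antisymmetric pair)
R^θ_{r θ θ} = 0 (a repeated index in an antisymmetric pair)
R_{rθ} = R^r_{r r θ} + R^θ_{r θ θ} = (0) + (0) = 0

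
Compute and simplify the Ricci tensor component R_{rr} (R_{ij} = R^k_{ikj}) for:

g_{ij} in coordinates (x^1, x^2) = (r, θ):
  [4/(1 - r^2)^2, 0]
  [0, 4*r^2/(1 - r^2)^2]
Non-zero Christoffel symbols (Γ^k_{ij} = Γ^k_{ji}):
Γ^r_{r r} = 2*r/(1 - r^2)
Γ^r_{θ θ} = (r^3 + r)/(r^2 - 1)
Γ^θ_{r θ} = (-r^2 - 1)/(r^3 - r)
R^r_{r r r} = 0 (a repeated index in an antisymmetric pair)
R^θ_{r θ r} = ∂_θ Γ^θ_{r r} - ∂_r Γ^θ_{r θ} + Γ^θ_{θ m} Γ^m_{r r} - Γ^θ_{r m} Γ^m_{r θ}
  = (0) - ((r^4 + 4*r^2 - 1)/(r^3 - r)^2) + (2*(r^2 + 1)/(r^2 - 1)^2) - ((r^2 + 1)^2/(r^3 - r)^2) = -4/(r^2 - 1)^2
R_{rr} = R^r_{r r r} + R^θ_{r θ r} = (0) + (-4/(r^2 - 1)^2) = -4/(r^2 - 1)^2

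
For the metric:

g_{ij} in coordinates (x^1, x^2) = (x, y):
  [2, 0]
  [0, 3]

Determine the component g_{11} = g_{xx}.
With x^1 = x, x^2 = y, g_{11} = g_{xx} is the row-1, column-1 entry of the matrix.
g_{11} = 2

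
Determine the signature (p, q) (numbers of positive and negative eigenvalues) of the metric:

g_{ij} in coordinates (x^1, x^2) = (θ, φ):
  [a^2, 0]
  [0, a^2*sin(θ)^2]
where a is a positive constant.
The metric is diagonal, so its eigenvalues are the diagonal entries: a^2, a^2*sin(θ)^2 (at a generic point, where coordinate-dependent entries are positive).
2 positive, 0 negative.
(2, 0) - Riemannian (positive definite)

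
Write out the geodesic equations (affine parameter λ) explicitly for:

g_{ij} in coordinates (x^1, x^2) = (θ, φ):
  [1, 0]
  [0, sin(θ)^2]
Geodesic equation: d^2x^k/dλ^2 + Γ^k_{ij} (dx^i/dλ)(dx^j/dλ) = 0.
Non-zero Christoffel symbols:
Γ^θ_{φ φ} = -sin(2*θ)/2
Γ^φ_{θ φ} = 1/tan(θ)
Substituting (the symmetric pair Γ^k_{ij}, Γ^k_{ji} combines into a factor 2):
d^2θ/dλ^2 - (sin(2*θ)/2) (dφ/dλ)^2 = 0
d^2φ/dλ^2 + (2/tan(θ)) (dθ/dλ)(dφ/dλ) = 0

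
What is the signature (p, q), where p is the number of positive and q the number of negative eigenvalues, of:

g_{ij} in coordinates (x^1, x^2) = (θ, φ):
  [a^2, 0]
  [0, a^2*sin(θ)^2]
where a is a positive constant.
The metric is diagonal, so its eigenvalues are the diagonal entries: a^2, a^2*sin(θ)^2 (at a generic point, where coordinate-dependent entries are positive).
2 positive, 0 negative.
(2, 0) - Riemannian (positive definite)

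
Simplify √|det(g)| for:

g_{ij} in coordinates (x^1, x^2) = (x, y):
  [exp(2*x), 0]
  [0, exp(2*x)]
det(g) = exp(4*x)
√|det(g)| = exp(2*x)
Volume element: dV = exp(2*x) dx dy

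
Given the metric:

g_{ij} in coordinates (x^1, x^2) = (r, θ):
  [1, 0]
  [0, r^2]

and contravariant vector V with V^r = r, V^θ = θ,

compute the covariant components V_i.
V_i = g_{ij} V^j:
V_r = (1)(r) + (0)(θ) = r
V_θ = (0)(r) + (r^2)(θ) = r^2*θ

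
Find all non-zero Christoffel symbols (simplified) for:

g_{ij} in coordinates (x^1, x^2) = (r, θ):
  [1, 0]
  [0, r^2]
Using Γ^k_{ij} = (1/2) g^{km} (∂_i g_{mj} + ∂_j g_{mi} - ∂_m g_{ij}); the metric is diagonal, so only the m = k term contributes.
Non-zero symbols (using the symmetry Γ^k_{ij} = Γ^k_{ji}):
Γ^r_{θ θ} = (1/2) g^{rr} (∂_θ g_{rθ} + ∂_θ g_{rθ} - ∂_r g_{θθ}) = (1/2)(1)((0) + (0) - (2*r)) = -r
Γ^θ_{r θ} = (1/2) g^{θθ} (∂_r g_{θθ} + ∂_θ g_{θr} - ∂_θ g_{rθ}) = (1/2)(1/r^2)((2*r) + (0) - (0)) = 1/r
All other Christoffel symbols are zero.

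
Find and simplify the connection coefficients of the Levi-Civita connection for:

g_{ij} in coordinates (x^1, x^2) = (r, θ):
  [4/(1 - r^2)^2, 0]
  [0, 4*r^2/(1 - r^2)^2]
Using Γ^k_{ij} = (1/2) g^{km} (∂_i g_{mj} + ∂_j g_{mi} - ∂_m g_{ij}); the metric is diagonal, so only the m = k term contributes.
Non-zero symbols (using the symmetry Γ^k_{ij} = Γ^k_{ji}):
Γ^r_{r r} = (1/2) g^{rr} (∂_r g_{rr} + ∂_r g_{rr} - ∂_r g_{rr}) = (1/2)((1 - r^2)^2/4)((16*r/(1 - r^2)^3) + (16*r/(1 - r^2)^3) - (16*r/(1 - r^2)^3)) = 2*r/(1 - r^2)
Γ^r_{θ θ} = (1/2) g^{rr} (∂_θ g_{rθ} + ∂_θ g_{rθ} - ∂_r g_{θθ}) = (1/2)((1 - r^2)^2/4)((0) + (0) - (-8*(r^3 + r)/(r^2 - 1)^3)) = (r^3 + r)/(r^2 - 1)
Γ^θ_{r θ} = (1/2) g^{θθ} (∂_r g_{θθ} + ∂_θ g_{θr} - ∂_θ g_{rθ}) = (1/2)((1 - r^2)^2/(4*r^2))((-8*(r^3 + r)/(r^2 - 1)^3) + (0) - (0)) = (-r^2 - 1)/(r^3 - r)
All other Christoffel symbols are zero.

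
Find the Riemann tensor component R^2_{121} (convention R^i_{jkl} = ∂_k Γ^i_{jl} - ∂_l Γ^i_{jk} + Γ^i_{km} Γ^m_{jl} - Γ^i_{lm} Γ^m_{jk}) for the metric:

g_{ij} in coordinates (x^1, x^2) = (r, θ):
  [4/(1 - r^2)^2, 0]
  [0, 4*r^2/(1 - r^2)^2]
Non-zero Christoffel symbols (Γ^k_{ij} = Γ^k_{ji}):
Γ^r_{r r} = 2*r/(1 - r^2)
Γ^r_{θ θ} = (r^3 + r)/(r^2 - 1)
Γ^θ_{r θ} = (-r^2 - 1)/(r^3 - r)
R^θ_{r θ r} = ∂_θ Γ^θ_{r r} - ∂_r Γ^θ_{r θ} + Γ^θ_{θ m} Γ^m_{r r} - Γ^θ_{r m} Γ^m_{r θ}
  = (0) - ((r^4 + 4*r^2 - 1)/(r^3 - r)^2) + (2*(r^2 + 1)/(r^2 - 1)^2) - ((r^2 + 1)^2/(r^3 - r)^2) = -4/(r^2 - 1)^2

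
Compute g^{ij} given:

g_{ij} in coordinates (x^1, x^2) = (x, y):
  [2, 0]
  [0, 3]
The metric is diagonal, so g^{ij} is diagonal with entries 1/g_{ii}: diag(1/2, 1/3).
g^{ij}:
  [1/2, 0]
  [0, 1/3]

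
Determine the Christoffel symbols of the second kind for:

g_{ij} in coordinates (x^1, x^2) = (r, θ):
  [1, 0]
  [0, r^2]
Using Γ^k_{ij} = (1/2) g^{km} (∂_i g_{mj} + ∂_j g_{mi} - ∂_m g_{ij}); the metric is diagonal, so only the m = k term contributes.
Non-zero symbols (using the symmetry Γ^k_{ij} = Γ^k_{ji}):
Γ^r_{θ θ} = (1/2) g^{rr} (∂_θ g_{rθ} + ∂_θ g_{rθ} - ∂_r g_{θθ}) = (1/2)(1)((0) + (0) - (2*r)) = -r
Γ^θ_{r θ} = (1/2) g^{θθ} (∂_r g_{θθ} + ∂_θ g_{θr} - ∂_θ g_{rθ}) = (1/2)(1/r^2)((2*r) + (0) - (0)) = 1/r
All other Christoffel symbols are zero.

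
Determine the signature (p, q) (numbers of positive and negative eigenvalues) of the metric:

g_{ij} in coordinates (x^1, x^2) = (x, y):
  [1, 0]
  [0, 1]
The metric is diagonal, so its eigenvalues are the diagonal entries: 1, 1 (at a generic point, where coordinate-dependent entries are positive).
2 positive, 0 negative.
(2, 0) - Riemannian (positive definite)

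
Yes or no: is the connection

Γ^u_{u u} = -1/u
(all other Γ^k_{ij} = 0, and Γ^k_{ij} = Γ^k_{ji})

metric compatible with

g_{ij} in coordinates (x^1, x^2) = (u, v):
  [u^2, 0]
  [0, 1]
Using ∇_k g_{ij} = ∂_k g_{ij} - Γ^m_{ki} g_{mj} - Γ^m_{kj} g_{im}:
∇_u g_{uu} = (2*u) - (-u) - (-u) = 4*u ≠ 0
So the connection is not metric compatible (it is not the Levi-Civita connection).
No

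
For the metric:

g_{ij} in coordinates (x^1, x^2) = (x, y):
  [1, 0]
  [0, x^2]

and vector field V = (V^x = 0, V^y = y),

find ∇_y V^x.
Non-zero Christoffel symbols:
Γ^x_{y y} = -x
Γ^y_{x y} = 1/x
∇_y V^x = ∂_y V^x + Γ^x_{y j} V^j
  = (0) + (0)(0) + (-x)(y)
  = -x*y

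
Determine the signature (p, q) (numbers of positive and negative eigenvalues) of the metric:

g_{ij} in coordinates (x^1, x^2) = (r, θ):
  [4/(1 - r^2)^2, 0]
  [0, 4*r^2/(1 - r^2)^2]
The metric is diagonal, so its eigenvalues are the diagonal entries: 4/(1 - r^2)^2, 4*r^2/(1 - r^2)^2 (at a generic point, where coordinate-dependent entries are positive).
2 positive, 0 negative.
(2, 0) - Riemannian (positive definite)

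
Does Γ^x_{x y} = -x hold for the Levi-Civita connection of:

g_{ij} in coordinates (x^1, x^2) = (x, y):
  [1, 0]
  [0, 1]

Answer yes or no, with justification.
Γ^x_{x y} = (1/2) g^{xx} (∂_x g_{xy} + ∂_y g_{xx} - ∂_x g_{xy}) = (1/2)(1)((0) + (0) - (0)) = 0
This differs from the proposed value -x.
No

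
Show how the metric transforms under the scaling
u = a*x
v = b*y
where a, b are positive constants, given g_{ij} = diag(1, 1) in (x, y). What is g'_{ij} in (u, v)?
Invert the transformation: x = u/a, y = v/b
g'_{ij} = (∂x^k/∂x'^i)(∂x^l/∂x'^j) g_{kl}; with g_{kl} = δ_{kl} this is Σ_k (∂x^k/∂x'^i)(∂x^k/∂x'^j).
Jacobian: ∂x/∂u = 1/a, ∂x/∂v = 0, ∂y/∂u = 0, ∂y/∂v = 1/b
g'_{uu} = (1/a)(1/a) + (0)(0) = 1/a^2
g'_{uv} = (1/a)(0) + (0)(1/b) = 0
g'_{vv} = (0)(0) + (1/b)(1/b) = 1/b^2
g'_{ij} = diag(1/a^2, 1/b^2)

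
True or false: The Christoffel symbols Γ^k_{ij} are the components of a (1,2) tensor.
Under a change of coordinates Γ picks up an inhomogeneous term ∂²x/∂x'∂x'; e.g. Γ = 0 in Cartesian coordinates but Γ^r_{θθ} = -r in polar coordinates on the same flat plane.
False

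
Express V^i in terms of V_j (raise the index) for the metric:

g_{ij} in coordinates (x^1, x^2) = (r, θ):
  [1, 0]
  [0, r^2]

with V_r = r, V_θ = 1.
Inverse metric (diagonal): g^{rr} = 1, g^{θθ} = 1/r^2
V^i = g^{ij} V_j:
V^r = (1)(r) + (0)(1) = r
V^θ = (0)(r) + (1/r^2)(1) = 1/r^2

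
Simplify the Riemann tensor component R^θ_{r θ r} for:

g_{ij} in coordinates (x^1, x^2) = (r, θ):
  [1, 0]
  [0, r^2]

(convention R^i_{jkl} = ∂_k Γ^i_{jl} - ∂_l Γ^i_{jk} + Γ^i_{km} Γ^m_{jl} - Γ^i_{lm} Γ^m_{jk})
Non-zero Christoffel symbols (Γ^k_{ij} = Γ^k_{ji}):
Γ^r_{θ θ} = -r
Γ^θ_{r θ} = 1/r
R^θ_{r θ r} = ∂_θ Γ^θ_{r r} - ∂_r Γ^θ_{r θ} + Γ^θ_{θ m} Γ^m_{r r} - Γ^θ_{r m} Γ^m_{r θ}
  = (0) - (-1/r^2) + (0) - (1/r^2) = 0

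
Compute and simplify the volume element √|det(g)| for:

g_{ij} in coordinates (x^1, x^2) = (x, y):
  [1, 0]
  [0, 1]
det(g) = 1
√|det(g)| = 1
Volume element: dV = 1 dx dy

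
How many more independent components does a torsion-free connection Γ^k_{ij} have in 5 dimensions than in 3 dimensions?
Independent components in n dimensions: n × n(n+1)/2 = n^2(n+1)/2.
5D: 5 × 15 = 75
3D: 3 × 6 = 18
Difference = 75 - 18 = 57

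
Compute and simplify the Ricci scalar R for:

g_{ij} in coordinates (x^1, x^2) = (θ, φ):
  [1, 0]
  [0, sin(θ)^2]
Non-zero Christoffel symbols (Γ^k_{ij} = Γ^k_{ji}):
Γ^θ_{φ φ} = -sin(2*θ)/2
Γ^φ_{θ φ} = 1/tan(θ)
Ricci tensor (R_{ij} = R^k_{ikj}): R_{θθ} = 1, R_{θφ} = 0, R_{φφ} = sin(θ)^2
Inverse metric: g^{θθ} = 1, g^{φφ} = 1/sin(θ)^2
R = g^{ij} R_{ij} = (1)(1) + (1/sin(θ)^2)(sin(θ)^2) = 2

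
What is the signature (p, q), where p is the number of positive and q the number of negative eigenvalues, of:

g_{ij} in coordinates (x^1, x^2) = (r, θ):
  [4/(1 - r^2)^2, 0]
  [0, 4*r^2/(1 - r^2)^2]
The metric is diagonal, so its eigenvalues are the diagonal entries: 4/(1 - r^2)^2, 4*r^2/(1 - r^2)^2 (at a generic point, where coordinate-dependent entries are positive).
2 positive, 0 negative.
(2, 0) - Riemannian (positive definite)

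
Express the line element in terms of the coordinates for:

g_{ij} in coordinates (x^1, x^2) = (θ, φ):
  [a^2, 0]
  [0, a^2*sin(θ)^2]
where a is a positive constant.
ds^2 = g_{ij} dx^i dx^j; only the non-zero components contribute.
ds^2 = a^2 dθ^2 + a^2*sin(θ)^2 dφ^2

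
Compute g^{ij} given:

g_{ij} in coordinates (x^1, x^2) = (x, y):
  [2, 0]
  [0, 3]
The metric is diagonal, so g^{ij} is diagonal with entries 1/g_{ii}: diag(1/2, 1/3).
g^{ij}:
  [1/2, 0]
  [0, 1/3]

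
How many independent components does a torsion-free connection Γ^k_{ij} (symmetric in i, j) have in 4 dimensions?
Γ^k_{ij} has n choices for the upper index and n(n+1)/2 independent symmetric lower index pairs.
Total = 4 × 4×5/2 = 4 × 10 = 40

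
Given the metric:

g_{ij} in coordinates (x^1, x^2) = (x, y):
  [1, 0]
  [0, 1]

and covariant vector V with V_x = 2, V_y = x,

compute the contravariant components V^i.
Inverse metric (diagonal): g^{xx} = 1, g^{yy} = 1
V^i = g^{ij} V_j:
V^x = (1)(2) + (0)(x) = 2
V^y = (0)(2) + (1)(x) = x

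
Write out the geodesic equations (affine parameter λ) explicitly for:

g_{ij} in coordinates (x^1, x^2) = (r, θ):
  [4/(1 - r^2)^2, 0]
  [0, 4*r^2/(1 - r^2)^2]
Geodesic equation: d^2x^k/dλ^2 + Γ^k_{ij} (dx^i/dλ)(dx^j/dλ) = 0.
Non-zero Christoffel symbols:
Γ^r_{r r} = 2*r/(1 - r^2)
Γ^r_{θ θ} = (r^3 + r)/(r^2 - 1)
Γ^θ_{r θ} = (-r^2 - 1)/(r^3 - r)
Substituting (the symmetric pair Γ^k_{ij}, Γ^k_{ji} combines into a factor 2):
d^2r/dλ^2 + (2*r/(1 - r^2)) (dr/dλ)^2 + ((r^3 + r)/(r^2 - 1)) (dθ/dλ)^2 = 0
d^2θ/dλ^2 + ((-2*r^2 - 2)/(r^3 - r)) (dr/dλ)(dθ/dλ) = 0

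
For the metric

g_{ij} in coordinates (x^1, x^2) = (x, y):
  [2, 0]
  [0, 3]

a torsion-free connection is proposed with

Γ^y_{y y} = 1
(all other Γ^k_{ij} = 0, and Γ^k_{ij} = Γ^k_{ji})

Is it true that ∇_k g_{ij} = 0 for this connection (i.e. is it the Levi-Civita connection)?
Using ∇_k g_{ij} = ∂_k g_{ij} - Γ^m_{ki} g_{mj} - Γ^m_{kj} g_{im}:
∇_y g_{yy} = (0) - (3) - (3) = -6 ≠ 0
So the connection is not metric compatible (it is not the Levi-Civita connection).
No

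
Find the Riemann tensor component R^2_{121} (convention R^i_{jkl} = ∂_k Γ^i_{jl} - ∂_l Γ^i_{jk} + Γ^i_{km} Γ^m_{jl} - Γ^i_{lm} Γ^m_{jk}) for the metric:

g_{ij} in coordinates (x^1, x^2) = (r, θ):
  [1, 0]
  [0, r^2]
Non-zero Christoffel symbols (Γ^k_{ij} = Γ^k_{ji}):
Γ^r_{θ θ} = -r
Γ^θ_{r θ} = 1/r
R^θ_{r θ r} = ∂_θ Γ^θ_{r r} - ∂_r Γ^θ_{r θ} + Γ^θ_{θ m} Γ^m_{r r} - Γ^θ_{r m} Γ^m_{r θ}
  = (0) - (-1/r^2) + (0) - (1/r^2) = 0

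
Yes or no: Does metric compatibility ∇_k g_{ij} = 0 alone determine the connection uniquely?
One also needs vanishing torsion; metric compatibility plus torsion-freeness singles out the Levi-Civita connection.
No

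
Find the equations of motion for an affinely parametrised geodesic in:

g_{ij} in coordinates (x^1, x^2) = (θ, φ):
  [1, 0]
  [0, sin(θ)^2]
Geodesic equation: d^2x^k/dλ^2 + Γ^k_{ij} (dx^i/dλ)(dx^j/dλ) = 0.
Non-zero Christoffel symbols:
Γ^θ_{φ φ} = -sin(2*θ)/2
Γ^φ_{θ φ} = 1/tan(θ)
Substituting (the symmetric pair Γ^k_{ij}, Γ^k_{ji} combines into a factor 2):
d^2θ/dλ^2 - (sin(2*θ)/2) (dφ/dλ)^2 = 0
d^2φ/dλ^2 + (2/tan(θ)) (dθ/dλ)(dφ/dλ) = 0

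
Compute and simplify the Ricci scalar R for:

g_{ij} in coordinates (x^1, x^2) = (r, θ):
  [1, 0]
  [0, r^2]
Non-zero Christoffel symbols (Γ^k_{ij} = Γ^k_{ji}):
Γ^r_{θ θ} = -r
Γ^θ_{r θ} = 1/r
Ricci tensor (R_{ij} = R^k_{ikj}): R_{rr} = 0, R_{rθ} = 0, R_{θθ} = 0
Inverse metric: g^{rr} = 1, g^{θθ} = 1/r^2
R = g^{ij} R_{ij} = (1)(0) + (1/r^2)(0) = 0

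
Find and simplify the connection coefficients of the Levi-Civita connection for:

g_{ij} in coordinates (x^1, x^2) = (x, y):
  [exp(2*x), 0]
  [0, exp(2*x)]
Using Γ^k_{ij} = (1/2) g^{km} (∂_i g_{mj} + ∂_j g_{mi} - ∂_m g_{ij}); the metric is diagonal, so only the m = k term contributes.
Non-zero symbols (using the symmetry Γ^k_{ij} = Γ^k_{ji}):
Γ^x_{x x} = (1/2) g^{xx} (∂_x g_{xx} + ∂_x g_{xx} - ∂_x g_{xx}) = (1/2)(exp(-2*x))((2*exp(2*x)) + (2*exp(2*x)) - (2*exp(2*x))) = 1
Γ^x_{y y} = (1/2) g^{xx} (∂_y g_{xy} + ∂_y g_{xy} - ∂_x g_{yy}) = (1/2)(exp(-2*x))((0) + (0) - (2*exp(2*x))) = -1
Γ^y_{x y} = (1/2) g^{yy} (∂_x g_{yy} + ∂_y g_{yx} - ∂_y g_{xy}) = (1/2)(exp(-2*x))((2*exp(2*x)) + (0) - (0)) = 1
All other Christoffel symbols are zero.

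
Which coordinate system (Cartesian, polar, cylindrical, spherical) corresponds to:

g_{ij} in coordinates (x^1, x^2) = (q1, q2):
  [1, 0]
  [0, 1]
All components are constant and the metric is the identity, i.e. orthonormal rectilinear coordinates.
Cartesian (2D) coordinates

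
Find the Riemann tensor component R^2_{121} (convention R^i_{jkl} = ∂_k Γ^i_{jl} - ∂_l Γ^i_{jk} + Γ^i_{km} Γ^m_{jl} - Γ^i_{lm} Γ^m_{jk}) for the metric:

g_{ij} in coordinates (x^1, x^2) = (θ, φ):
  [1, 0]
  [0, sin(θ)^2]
Non-zero Christoffel symbols (Γ^k_{ij} = Γ^k_{ji}):
Γ^θ_{φ φ} = -sin(2*θ)/2
Γ^φ_{θ φ} = 1/tan(θ)
R^φ_{θ φ θ} = ∂_φ Γ^φ_{θ θ} - ∂_θ Γ^φ_{θ φ} + Γ^φ_{φ m} Γ^m_{θ θ} - Γ^φ_{θ m} Γ^m_{θ φ}
  = (0) - (-1/sin(θ)^2) + (0) - (1/tan(θ)^2) = 1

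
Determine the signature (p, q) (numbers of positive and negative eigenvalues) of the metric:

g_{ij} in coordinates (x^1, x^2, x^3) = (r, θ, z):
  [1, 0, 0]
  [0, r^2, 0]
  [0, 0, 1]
The metric is diagonal, so its eigenvalues are the diagonal entries: 1, r^2, 1 (at a generic point, where coordinate-dependent entries are positive).
3 positive, 0 negative.
(3, 0) - Riemannian (positive definite)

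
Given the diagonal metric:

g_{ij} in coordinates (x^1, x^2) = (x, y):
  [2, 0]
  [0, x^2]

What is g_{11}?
With x^1 = x, x^2 = y, g_{11} = g_{xx} is the row-1, column-1 entry of the matrix.
g_{11} = 2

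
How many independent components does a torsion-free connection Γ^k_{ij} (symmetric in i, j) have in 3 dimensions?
Γ^k_{ij} has n choices for the upper index and n(n+1)/2 independent symmetric lower index pairs.
Total = 3 × 3×4/2 = 3 × 6 = 18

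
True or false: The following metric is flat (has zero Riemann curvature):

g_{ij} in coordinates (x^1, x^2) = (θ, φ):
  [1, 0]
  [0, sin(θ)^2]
Non-zero Christoffel symbols:
Γ^θ_{φ φ} = -sin(2*θ)/2
Γ^φ_{θ φ} = 1/tan(θ)
Ricci tensor: R_{θθ} = 1, R_{θφ} = 0, R_{φφ} = sin(θ)^2
The Ricci tensor is non-zero, so the Riemann tensor is non-zero: not flat.
False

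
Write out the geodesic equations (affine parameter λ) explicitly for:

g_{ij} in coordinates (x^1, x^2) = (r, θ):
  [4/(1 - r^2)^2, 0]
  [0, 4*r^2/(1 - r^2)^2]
Geodesic equation: d^2x^k/dλ^2 + Γ^k_{ij} (dx^i/dλ)(dx^j/dλ) = 0.
Non-zero Christoffel symbols:
Γ^r_{r r} = 2*r/(1 - r^2)
Γ^r_{θ θ} = (r^3 + r)/(r^2 - 1)
Γ^θ_{r θ} = (-r^2 - 1)/(r^3 - r)
Substituting (the symmetric pair Γ^k_{ij}, Γ^k_{ji} combines into a factor 2):
d^2r/dλ^2 + (2*r/(1 - r^2)) (dr/dλ)^2 + ((r^3 + r)/(r^2 - 1)) (dθ/dλ)^2 = 0
d^2θ/dλ^2 + ((-2*r^2 - 2)/(r^3 - r)) (dr/dλ)(dθ/dλ) = 0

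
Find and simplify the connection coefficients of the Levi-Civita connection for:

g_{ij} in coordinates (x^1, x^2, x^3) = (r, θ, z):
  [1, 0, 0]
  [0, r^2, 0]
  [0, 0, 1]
Using Γ^k_{ij} = (1/2) g^{km} (∂_i g_{mj} + ∂_j g_{mi} - ∂_m g_{ij}); the metric is diagonal, so only the m = k term contributes.
Non-zero symbols (using the symmetry Γ^k_{ij} = Γ^k_{ji}):
Γ^r_{θ θ} = (1/2) g^{rr} (∂_θ g_{rθ} + ∂_θ g_{rθ} - ∂_r g_{θθ}) = (1/2)(1)((0) + (0) - (2*r)) = -r
Γ^θ_{r θ} = (1/2) g^{θθ} (∂_r g_{θθ} + ∂_θ g_{θr} - ∂_θ g_{rθ}) = (1/2)(1/r^2)((2*r) + (0) - (0)) = 1/r
All other Christoffel symbols are zero.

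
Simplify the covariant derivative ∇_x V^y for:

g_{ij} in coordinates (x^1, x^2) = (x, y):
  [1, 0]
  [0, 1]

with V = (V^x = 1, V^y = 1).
All Christoffel symbols are zero.
∇_x V^y = ∂_x V^y + Γ^y_{x j} V^j
  = (0) + (0)(1) + (0)(1)
  = 0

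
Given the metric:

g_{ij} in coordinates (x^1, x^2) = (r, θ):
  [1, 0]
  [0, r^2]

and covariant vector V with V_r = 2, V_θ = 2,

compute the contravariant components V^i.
Inverse metric (diagonal): g^{rr} = 1, g^{θθ} = 1/r^2
V^i = g^{ij} V_j:
V^r = (1)(2) + (0)(2) = 2
V^θ = (0)(2) + (1/r^2)(2) = 2/r^2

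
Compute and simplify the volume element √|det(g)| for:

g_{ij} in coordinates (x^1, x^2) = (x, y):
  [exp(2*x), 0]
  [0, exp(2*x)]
det(g) = exp(4*x)
√|det(g)| = exp(2*x)
Volume element: dV = exp(2*x) dx dy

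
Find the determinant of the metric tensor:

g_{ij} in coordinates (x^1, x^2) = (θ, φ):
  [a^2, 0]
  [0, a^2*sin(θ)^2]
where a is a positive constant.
For a 2×2 metric: det(g) = g_{11}·g_{22} - g_{12}·g_{21}
= (a^2)·(a^2*sin(θ)^2) - (0)·(0)
= a^4*sin(θ)^2 - 0
det(g) = a^4*sin(θ)^2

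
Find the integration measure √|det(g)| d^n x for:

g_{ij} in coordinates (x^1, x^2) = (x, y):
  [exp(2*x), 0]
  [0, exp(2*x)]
det(g) = exp(4*x)
√|det(g)| = exp(2*x)
Volume element: dV = exp(2*x) dx dy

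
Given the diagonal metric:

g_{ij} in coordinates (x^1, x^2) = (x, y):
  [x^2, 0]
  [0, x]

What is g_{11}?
With x^1 = x, x^2 = y, g_{11} = g_{xx} is the row-1, column-1 entry of the matrix.
g_{11} = x^2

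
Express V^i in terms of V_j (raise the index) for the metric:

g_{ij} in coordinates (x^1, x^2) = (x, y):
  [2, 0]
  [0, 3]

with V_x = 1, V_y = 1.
Inverse metric (diagonal): g^{xx} = 1/2, g^{yy} = 1/3
V^i = g^{ij} V_j:
V^x = (1/2)(1) + (0)(1) = 1/2
V^y = (0)(1) + (1/3)(1) = 1/3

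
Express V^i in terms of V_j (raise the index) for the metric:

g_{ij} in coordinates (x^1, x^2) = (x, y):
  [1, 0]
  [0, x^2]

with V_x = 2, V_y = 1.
Inverse metric (diagonal): g^{xx} = 1, g^{yy} = 1/x^2
V^i = g^{ij} V_j:
V^x = (1)(2) + (0)(1) = 2
V^y = (0)(2) + (1/x^2)(1) = 1/x^2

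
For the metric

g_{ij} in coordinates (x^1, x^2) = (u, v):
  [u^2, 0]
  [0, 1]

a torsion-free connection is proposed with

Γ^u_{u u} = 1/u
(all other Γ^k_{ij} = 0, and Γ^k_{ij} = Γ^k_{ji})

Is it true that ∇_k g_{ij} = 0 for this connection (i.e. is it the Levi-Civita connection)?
Using ∇_k g_{ij} = ∂_k g_{ij} - Γ^m_{ki} g_{mj} - Γ^m_{kj} g_{im}:
e.g. ∇_u g_{uu} = (2*u) - (u) - (u) = 0
Every component ∇_k g_{ij} vanishes: the connection is metric compatible.
Yes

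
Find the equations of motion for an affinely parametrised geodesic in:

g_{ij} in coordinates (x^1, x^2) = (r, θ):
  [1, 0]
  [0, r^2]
Geodesic equation: d^2x^k/dλ^2 + Γ^k_{ij} (dx^i/dλ)(dx^j/dλ) = 0.
Non-zero Christoffel symbols:
Γ^r_{θ θ} = -r
Γ^θ_{r θ} = 1/r
Substituting (the symmetric pair Γ^k_{ij}, Γ^k_{ji} combines into a factor 2):
d^2r/dλ^2 - r (dθ/dλ)^2 = 0
d^2θ/dλ^2 + (2/r) (dr/dλ)(dθ/dλ) = 0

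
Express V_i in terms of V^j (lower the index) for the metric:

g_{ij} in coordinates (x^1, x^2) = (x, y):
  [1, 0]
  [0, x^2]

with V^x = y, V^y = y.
V_i = g_{ij} V^j:
V_x = (1)(y) + (0)(y) = y
V_y = (0)(y) + (x^2)(y) = x^2*y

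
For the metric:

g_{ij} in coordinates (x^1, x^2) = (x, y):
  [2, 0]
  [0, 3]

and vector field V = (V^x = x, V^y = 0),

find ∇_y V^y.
All Christoffel symbols are zero.
∇_y V^y = ∂_y V^y + Γ^y_{y j} V^j
  = (0) + (0)(x) + (0)(0)
  = 0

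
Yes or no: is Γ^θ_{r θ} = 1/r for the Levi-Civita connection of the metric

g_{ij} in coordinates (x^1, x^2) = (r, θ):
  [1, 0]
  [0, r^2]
Γ^θ_{r θ} = (1/2) g^{θθ} (∂_r g_{θθ} + ∂_θ g_{θr} - ∂_θ g_{rθ}) = (1/2)(1/r^2)((2*r) + (0) - (0)) = 1/r
This equals the proposed value 1/r.
Yes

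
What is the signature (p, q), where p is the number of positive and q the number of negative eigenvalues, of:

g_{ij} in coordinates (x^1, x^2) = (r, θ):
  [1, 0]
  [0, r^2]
The metric is diagonal, so its eigenvalues are the diagonal entries: 1, r^2 (at a generic point, where coordinate-dependent entries are positive).
2 positive, 0 negative.
(2, 0) - Riemannian (positive definite)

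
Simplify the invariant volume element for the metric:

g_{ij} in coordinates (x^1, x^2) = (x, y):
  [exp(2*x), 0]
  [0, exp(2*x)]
det(g) = exp(4*x)
√|det(g)| = exp(2*x)
Volume element: dV = exp(2*x) dx dy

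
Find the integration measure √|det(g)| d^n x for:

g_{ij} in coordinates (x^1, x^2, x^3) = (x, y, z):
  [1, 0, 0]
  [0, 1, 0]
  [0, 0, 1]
det(g) = 1
√|det(g)| = 1
Volume element: dV = 1 dx dy dz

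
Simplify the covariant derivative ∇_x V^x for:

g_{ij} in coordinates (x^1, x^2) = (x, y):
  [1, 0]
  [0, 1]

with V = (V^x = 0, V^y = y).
All Christoffel symbols are zero.
∇_x V^x = ∂_x V^x + Γ^x_{x j} V^j
  = (0) + (0)(0) + (0)(y)
  = 0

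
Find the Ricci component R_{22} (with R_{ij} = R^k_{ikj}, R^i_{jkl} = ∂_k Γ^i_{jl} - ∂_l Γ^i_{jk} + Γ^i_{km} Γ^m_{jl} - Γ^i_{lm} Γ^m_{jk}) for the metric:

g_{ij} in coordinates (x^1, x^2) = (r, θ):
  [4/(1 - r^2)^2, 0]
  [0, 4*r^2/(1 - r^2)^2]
Non-zero Christoffel symbols (Γ^k_{ij} = Γ^k_{ji}):
Γ^r_{r r} = 2*r/(1 - r^2)
Γ^r_{θ θ} = (r^3 + r)/(r^2 - 1)
Γ^θ_{r θ} = (-r^2 - 1)/(r^3 - r)
R^r_{θ r θ} = ∂_r Γ^r_{θ θ} - ∂_θ Γ^r_{θ r} + Γ^r_{r m} Γ^m_{θ θ} - Γ^r_{θ m} Γ^m_{θ r}
  = ((r^4 - 4*r^2 - 1)/(r^2 - 1)^2) - (0) + (-2*r^2*(r^2 + 1)/(r^2 - 1)^2) - (-(r^2 + 1)^2/(r^2 - 1)^2) = -4*r^2/(r^2 - 1)^2
R^θ_{θ θ θ} = 0 (a repeated index in an antisymmetric pair)
R_{θθ} = R^r_{θ r θ} + R^θ_{θ θ θ} = (-4*r^2/(r^2 - 1)^2) + (0) = -4*r^2/(r^2 - 1)^2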